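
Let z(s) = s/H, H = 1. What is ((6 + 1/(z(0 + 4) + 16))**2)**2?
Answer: 214358881/160000 ≈ 1339.7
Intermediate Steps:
z(s) = s (z(s) = s/1 = s*1 = s)
((6 + 1/(z(0 + 4) + 16))**2)**2 = ((6 + 1/((0 + 4) + 16))**2)**2 = ((6 + 1/(4 + 16))**2)**2 = ((6 + 1/20)**2)**2 = ((121/20)**2)**2 = (14641/400)**2 = 214358881/160000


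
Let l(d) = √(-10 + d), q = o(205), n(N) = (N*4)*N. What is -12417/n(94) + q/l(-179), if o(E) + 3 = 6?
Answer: -12417/35344 - I*√21/21 ≈ -0.35132 - 0.21822*I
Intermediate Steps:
n(N) = 4*N² (n(N) = (4*N)*N = 4*N²)
o(E) = 3 (o(E) = -3 + 6 = 3)
q = 3
-12417/n(94) + q/l(-179) = -12417/(4*94²) + 3/(√(-10 - 179)) = -12417/(4*8836) + 3/(√(-189)) = -12417/35344 + 3/((3*I*√21)) = -12417*1/35344 + 3*(-I*√21/63) = -12417/35344 - I*√21/21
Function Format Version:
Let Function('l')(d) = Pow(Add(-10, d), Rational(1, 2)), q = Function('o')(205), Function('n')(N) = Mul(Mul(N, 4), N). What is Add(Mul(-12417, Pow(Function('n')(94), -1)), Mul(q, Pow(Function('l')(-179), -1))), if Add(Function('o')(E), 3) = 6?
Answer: Add(Rational(-12417, 35344), Mul(Rational(-1, 21), I, Pow(21, Rational(1, 2)))) ≈ Add(-0.35132, Mul(-0.21822, I))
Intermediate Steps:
Function('n')(N) = Mul(4, Pow(N, 2)) (Function('n')(N) = Mul(Mul(4, N), N) = Mul(4, Pow(N, 2)))
Function('o')(E) = 3 (Function('o')(E) = Add(-3, 6) = 3)
q = 3
Add(Mul(-12417, Pow(Function('n')(94), -1)), Mul(q, Pow(Function('l')(-179), -1))) = Add(Mul(-12417, Pow(Mul(4, Pow(94, 2)), -1)), Mul(3, Pow(Pow(Add(-10, -179), Rational(1, 2)), -1))) = Add(Mul(-12417, Pow(Mul(4, 8836), -1)), Mul(3, Pow(Pow(-189, Rational(1, 2)), -1))) = Add(Mul(-12417, Pow(35344, -1)), Mul(3, Pow(Mul(3, I, Pow(21, Rational(1, 2))), -1))) = Add(Mul(-12417, Rational(1, 35344)), Mul(3, Mul(Rational(-1, 63), I, Pow(21, Rational(1, 2))))) = Add(Rational(-12417, 35344), Mul(Rational(-1, 21), I, Pow(21, Rational(1, 2))))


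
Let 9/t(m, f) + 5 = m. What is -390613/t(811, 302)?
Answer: -314834078/9 ≈ -3.4982e+7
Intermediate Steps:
t(m, f) = 9/(-5 + m)
-390613/t(811, 302) = -390613/(9/(-5 + 811)) = -390613/(9/806) = -390613/(9*(1/806)) = -390613/9/806 = -390613*806/9 = -314834078/9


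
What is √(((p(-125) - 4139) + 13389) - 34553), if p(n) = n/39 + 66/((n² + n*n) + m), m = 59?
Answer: 2*I*√9432669191943426/1221051 ≈ 159.08*I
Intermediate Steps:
p(n) = 66/(59 + 2*n²) + n/39 (p(n) = n/39 + 66/((n² + n*n) + 59) = n*(1/39) + 66/((n² + n²) + 59) = n/39 + 66/(2*n² + 59) = n/39 + 66/(59 + 2*n²) = 66/(59 + 2*n²) + n/39)
√(((p(-125) - 4139) + 13389) - 34553) = √((((2574 + 2*(-125)³ + 59*(-125))/(39*(59 + 2*(-125)²)) - 4139) + 13389) - 34553) = √((((2574 + 2*(-1953125) - 7375)/(39*(59 + 2*15625)) - 4139) + 13389) - 34553) = √((((2574 - 3906250 - 7375)/(39*(59 + 31250)) - 4139) + 13389) - 34553) = √((((1/39)*(-3911051)/31309 - 4139) + 13389) - 34553) = √((((1/39)*(1/31309)*(-3911051) - 4139) + 13389) - 34553) = √(((-3911051/1221051 - 4139) + 13389) - 34553) = √((-5057841140/1221051 + 13389) - 34553) = √(11290810699/1221051 - 34553) = √(-30900164504/1221051) = 2*I*√9432669191943426/1221051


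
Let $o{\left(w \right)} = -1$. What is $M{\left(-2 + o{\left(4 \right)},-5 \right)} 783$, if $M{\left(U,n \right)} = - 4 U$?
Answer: $9396$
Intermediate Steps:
$M{\left(-2 + o{\left(4 \right)},-5 \right)} 783 = - 4 \left(-2 - 1\right) 783 = \left(-4\right) \left(-3\right) 783 = 12 \cdot 783 = 9396$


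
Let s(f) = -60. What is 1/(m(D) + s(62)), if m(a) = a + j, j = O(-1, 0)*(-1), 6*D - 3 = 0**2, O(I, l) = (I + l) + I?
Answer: -2/115 ≈ -0.017391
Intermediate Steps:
O(I, l) = l + 2*I
D = 1/2 (D = 1/2 + (1/6)*0**2 = 1/2 + (1/6)*0 = 1/2 + 0 = 1/2 ≈ 0.50000)
j = 2 (j = (0 + 2*(-1))*(-1) = (0 - 2)*(-1) = -2*(-1) = 2)
m(a) = 2 + a (m(a) = a + 2 = 2 + a)
1/(m(D) + s(62)) = 1/((2 + 1/2) - 60) = 1/(5/2 - 60) = 1/(-115/2) = -2/115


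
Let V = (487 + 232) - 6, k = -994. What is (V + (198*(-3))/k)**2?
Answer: 125782296964/247009 ≈ 5.0922e+5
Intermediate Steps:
V = 713 (V = 719 - 6 = 713)
(V + (198*(-3))/k)**2 = (713 + (198*(-3))/(-994))**2 = (713 - 594*(-1/994))**2 = (713 + 297/497)**2 = (354658/497)**2 = 125782296964/247009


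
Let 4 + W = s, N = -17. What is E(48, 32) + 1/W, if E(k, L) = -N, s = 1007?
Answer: 17052/1003 ≈ 17.001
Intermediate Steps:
E(k, L) = 17 (E(k, L) = -1*(-17) = 17)
W = 1003 (W = -4 + 1007 = 1003)
E(48, 32) + 1/W = 17 + 1/1003 = 17052/1003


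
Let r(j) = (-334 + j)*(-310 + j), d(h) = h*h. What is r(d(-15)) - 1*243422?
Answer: -234157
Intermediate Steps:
d(h) = h**2
r(d(-15)) - 1*243422 = (103540 + ((-15)**2)**2 - 644*(-15)**2) - 1*243422 = (103540 + 225**2 - 644*225) - 243422 = (103540 + 50625 - 144900) - 243422 = 9265 - 243422 = -234157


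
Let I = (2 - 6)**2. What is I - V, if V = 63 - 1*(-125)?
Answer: -172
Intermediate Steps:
I = 16 (I = (-4)**2 = 16)
V = 188 (V = 63 + 125 = 188)
I - V = 16 - 1*188 = 16 - 188 = -172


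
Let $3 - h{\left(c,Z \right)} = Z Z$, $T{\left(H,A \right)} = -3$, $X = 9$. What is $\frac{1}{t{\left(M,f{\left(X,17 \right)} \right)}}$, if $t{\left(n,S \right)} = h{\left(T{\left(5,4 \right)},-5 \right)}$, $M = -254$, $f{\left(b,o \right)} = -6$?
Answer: $- \frac{1}{22} \approx -0.045455$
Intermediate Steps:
$h{\left(c,Z \right)} = 3 - Z^{2}$ ($h{\left(c,Z \right)} = 3 - Z Z = 3 - Z^{2}$)
$t{\left(n,S \right)} = -22$ ($t{\left(n,S \right)} = 3 - \left(-5\right)^{2} = 3 - 25 = -22$)
$\frac{1}{t{\left(M,f{\left(X,17 \right)} \right)}} = \frac{1}{-22} = - \frac{1}{22}$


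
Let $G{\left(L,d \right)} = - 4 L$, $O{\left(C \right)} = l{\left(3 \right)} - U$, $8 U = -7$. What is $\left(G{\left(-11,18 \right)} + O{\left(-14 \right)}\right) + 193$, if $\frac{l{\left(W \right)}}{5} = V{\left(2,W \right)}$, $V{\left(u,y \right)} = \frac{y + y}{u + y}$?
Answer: $\frac{1951}{8} \approx 243.88$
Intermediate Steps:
$V{\left(u,y \right)} = \frac{2 y}{u + y}$
$l{\left(W \right)} = \frac{10 W}{2 + W}$ ($l{\left(W \right)} = 5 \frac{2 W}{2 + W} = \frac{10 W}{2 + W}$)
$U = - \frac{7}{8}$ ($U = \frac{1}{8} \left(-7\right) = - \frac{7}{8} \approx -0.875$)
$O{\left(C \right)} = \frac{55}{8}$ ($O{\left(C \right)} = 10 \cdot 3 \frac{1}{2 + 3} - - \frac{7}{8} = 10 \cdot 3 \cdot \frac{1}{5} + \frac{7}{8} = 6 + \frac{7}{8} = \frac{55}{8}$)
$\left(G{\left(-11,18 \right)} + O{\left(-14 \right)}\right) + 193 = \left(\left(-4\right) \left(-11\right) + \frac{55}{8}\right) + 193 = \left(44 + \frac{55}{8}\right) + 193 = \frac{407}{8} + 193 = \frac{1951}{8}$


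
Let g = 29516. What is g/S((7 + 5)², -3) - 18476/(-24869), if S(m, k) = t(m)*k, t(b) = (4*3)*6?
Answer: -182510647/1342926 ≈ -135.91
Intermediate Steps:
t(b) = 72 (t(b) = 12*6 = 72)
S(m, k) = 72*k
g/S((7 + 5)², -3) - 18476/(-24869) = 29516/((72*(-3))) - 18476/(-24869) = 29516/(-216) - 18476*(-1/24869) = 29516*(-1/216) + 18476/24869 = -7379/54 + 18476/24869 = -182510647/1342926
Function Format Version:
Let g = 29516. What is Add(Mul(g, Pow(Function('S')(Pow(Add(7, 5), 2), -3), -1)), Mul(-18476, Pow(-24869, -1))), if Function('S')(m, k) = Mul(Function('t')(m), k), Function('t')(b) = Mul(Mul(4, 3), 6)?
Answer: Rational(-182510647, 1342926) ≈ -135.91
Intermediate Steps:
Function('t')(b) = 72 (Function('t')(b) = Mul(12, 6) = 72)
Function('S')(m, k) = Mul(72, k)
Add(Mul(g, Pow(Function('S')(Pow(Add(7, 5), 2), -3), -1)), Mul(-18476, Pow(-24869, -1))) = Add(Mul(29516, Pow(Mul(72, -3), -1)), Mul(-18476, Pow(-24869, -1))) = Add(Mul(29516, Pow(-216, -1)), Mul(-18476, Rational(-1, 24869))) = Add(Mul(29516, Rational(-1, 216)), Rational(18476, 24869)) = Add(Rational(-7379, 54), Rational(18476, 24869)) = Rational(-182510647, 1342926)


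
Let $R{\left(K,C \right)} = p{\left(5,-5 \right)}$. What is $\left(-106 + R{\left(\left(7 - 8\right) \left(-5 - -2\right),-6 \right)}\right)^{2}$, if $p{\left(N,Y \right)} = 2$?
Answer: $10816$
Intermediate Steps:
$R{\left(K,C \right)} = 2$
$\left(-106 + R{\left(\left(7 - 8\right) \left(-5 - -2\right),-6 \right)}\right)^{2} = \left(-106 + 2\right)^{2} = \left(-104\right)^{2} = 10816$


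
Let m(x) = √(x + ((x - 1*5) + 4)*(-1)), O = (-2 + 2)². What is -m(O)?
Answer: -1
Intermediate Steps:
O = 0 (O = 0² = 0)
m(x) = 1 (m(x) = √(x + ((x - 5) + 4)*(-1)) = √(x + ((-5 + x) + 4)*(-1)) = √(x + (-1 + x)*(-1)) = √(x + (1 - x)) = √1 = 1)
-m(O) = -1*1 = -1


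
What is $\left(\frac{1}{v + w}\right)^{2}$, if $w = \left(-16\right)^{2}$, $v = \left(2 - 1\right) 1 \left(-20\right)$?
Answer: $\frac{1}{55696} \approx 1.7955 \cdot 10^{-5}$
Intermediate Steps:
$v = -20$ ($v = 1 \cdot 1 \left(-20\right) = 1 \left(-20\right) = -20$)
$w = 256$
$\left(\frac{1}{v + w}\right)^{2} = \left(\frac{1}{-20 + 256}\right)^{2} = \left(\frac{1}{236}\right)^{2} = \frac{1}{55696}$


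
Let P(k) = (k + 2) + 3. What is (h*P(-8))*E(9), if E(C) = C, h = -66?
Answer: 1782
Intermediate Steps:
P(k) = 5 + k (P(k) = (2 + k) + 3 = 5 + k)
(h*P(-8))*E(9) = -66*(5 - 8)*9 = -66*(-3)*9 = 198*9 = 1782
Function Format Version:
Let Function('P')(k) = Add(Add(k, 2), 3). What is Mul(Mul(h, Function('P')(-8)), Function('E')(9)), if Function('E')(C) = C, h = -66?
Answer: 1782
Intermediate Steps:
Function('P')(k) = Add(5, k) (Function('P')(k) = Add(Add(2, k), 3) = Add(5, k))
Mul(Mul(h, Function('P')(-8)), Function('E')(9)) = Mul(Mul(-66, Add(5, -8)), 9) = Mul(Mul(-66, -3), 9) = Mul(198, 9) = 1782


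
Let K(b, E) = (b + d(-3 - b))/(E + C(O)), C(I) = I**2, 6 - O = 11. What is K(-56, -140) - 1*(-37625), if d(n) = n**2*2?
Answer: 4321313/115 ≈ 37577.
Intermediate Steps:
O = -5 (O = 6 - 1*11 = 6 - 11 = -5)
d(n) = 2*n**2
K(b, E) = (b + 2*(-3 - b)**2)/(25 + E) (K(b, E) = (b + 2*(-3 - b)**2)/(E + (-5)**2) = (b + 2*(-3 - b)**2)/(E + 25) = (b + 2*(-3 - b)**2)/(25 + E))
K(-56, -140) - 1*(-37625) = (-56 + 2*(3 - 56)**2)/(25 - 140) - 1*(-37625) = (-56 + 2*(-53)**2)/(-115) + 37625 = -(-56 + 2*2809)/115 + 37625 = -(-56 + 5618)/115 + 37625 = -1/115*5562 + 37625 = -5562/115 + 37625 = 4321313/115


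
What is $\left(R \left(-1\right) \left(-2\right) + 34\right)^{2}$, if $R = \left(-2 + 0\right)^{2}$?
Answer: $1764$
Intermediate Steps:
$R = 4$ ($R = \left(-2\right)^{2} = 4$)
$\left(R \left(-1\right) \left(-2\right) + 34\right)^{2} = \left(4 \left(-1\right) \left(-2\right) + 34\right)^{2} = \left(\left(-4\right) \left(-2\right) + 34\right)^{2} = \left(8 + 34\right)^{2} = 42^{2} = 1764$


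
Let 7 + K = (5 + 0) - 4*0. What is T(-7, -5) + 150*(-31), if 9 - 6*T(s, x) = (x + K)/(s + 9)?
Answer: -55775/12 ≈ -4647.9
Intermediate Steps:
K = -2 (K = -7 + ((5 + 0) - 4*0) = -7 + (5 + 0) = -7 + 5 = -2)
T(s, x) = 3/2 - (-2 + x)/(6*(9 + s)) (T(s, x) = 3/2 - (x - 2)/(6*(s + 9)) = 3/2 - (-2 + x)/(6*(9 + s)))
T(-7, -5) + 150*(-31) = (83 - 1*(-5) + 9*(-7))/(6*(9 - 7)) + 150*(-31) = (1/6)*(83 + 5 - 63)/2 - 4650 = (1/6)*(1/2)*25 - 4650 = 25/12 - 4650 = -55775/12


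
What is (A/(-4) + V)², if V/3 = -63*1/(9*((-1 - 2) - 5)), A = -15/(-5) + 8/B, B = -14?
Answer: 12769/3136 ≈ 4.0717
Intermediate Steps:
A = 17/7 (A = -15/(-5) + 8/(-14) = -15*(-⅕) + 8*(-1/14) = 3 - 4/7 = 17/7 ≈ 2.4286)
V = 21/8 (V = 3*(-63*1/(9*((-1 - 2) - 5))) = 3*(-63*1/(9*(-3 - 5))) = 3*(-63/(9*(-8))) = 3*(-63/(-72)) = 3*(-63*(-1/72)) = 3*(7/8) = 21/8 ≈ 2.6250)
(A/(-4) + V)² = ((17/7)/(-4) + 21/8)² = ((17/7)*(-¼) + 21/8)² = (-17/28 + 21/8)² = (113/56)² = 12769/3136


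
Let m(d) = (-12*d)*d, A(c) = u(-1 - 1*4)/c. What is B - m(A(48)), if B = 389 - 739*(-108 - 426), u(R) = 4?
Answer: 4740181/12 ≈ 3.9502e+5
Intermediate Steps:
B = 395015 (B = 389 - 739*(-534) = 389 + 394626 = 395015)
A(c) = 4/c
m(d) = -12*d²
B - m(A(48)) = 395015 - (-12)*(4/48)² = 395015 - (-12)*(4*(1/48))² = 395015 - (-12)*(1/12)² = 395015 - (-12)/144 = 395015 - 1*(-1/12) = 395015 + 1/12 = 4740181/12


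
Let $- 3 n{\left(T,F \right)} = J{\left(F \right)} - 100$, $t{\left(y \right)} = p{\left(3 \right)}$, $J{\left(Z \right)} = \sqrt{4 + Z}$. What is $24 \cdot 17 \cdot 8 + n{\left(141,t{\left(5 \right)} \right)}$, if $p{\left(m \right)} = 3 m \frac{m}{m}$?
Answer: $\frac{9892}{3} - \frac{\sqrt{13}}{3} \approx 3296.1$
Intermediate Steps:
$p{\left(m \right)} = 3 m$ ($p{\left(m \right)} = 3 m 1 = 3 m$)
$t{\left(y \right)} = 9$ ($t{\left(y \right)} = 3 \cdot 3 = 9$)
$n{\left(T,F \right)} = \frac{100}{3} - \frac{\sqrt{4 + F}}{3}$ ($n{\left(T,F \right)} = - \frac{\sqrt{4 + F} - 100}{3} = - \frac{-100 + \sqrt{4 + F}}{3} = \frac{100}{3} - \frac{\sqrt{4 + F}}{3}$)
$24 \cdot 17 \cdot 8 + n{\left(141,t{\left(5 \right)} \right)} = 24 \cdot 17 \cdot 8 + \left(\frac{100}{3} - \frac{\sqrt{4 + 9}}{3}\right) = 408 \cdot 8 + \left(\frac{100}{3} - \frac{\sqrt{13}}{3}\right) = 3264 + \left(\frac{100}{3} - \frac{\sqrt{13}}{3}\right) = \frac{9892}{3} - \frac{\sqrt{13}}{3}$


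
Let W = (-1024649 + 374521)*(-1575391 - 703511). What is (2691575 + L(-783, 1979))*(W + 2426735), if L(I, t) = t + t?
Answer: 3993648930951904803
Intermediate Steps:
L(I, t) = 2*t
W = 1481577999456 (W = -650128*(-2278902) = 1481577999456)
(2691575 + L(-783, 1979))*(W + 2426735) = (2691575 + 2*1979)*(1481577999456 + 2426735) = (2691575 + 3958)*1481580426191 = 2695533*1481580426191 = 3993648930951904803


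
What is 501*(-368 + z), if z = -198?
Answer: -283566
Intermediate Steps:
501*(-368 + z) = 501*(-368 - 198) = 501*(-566) = -283566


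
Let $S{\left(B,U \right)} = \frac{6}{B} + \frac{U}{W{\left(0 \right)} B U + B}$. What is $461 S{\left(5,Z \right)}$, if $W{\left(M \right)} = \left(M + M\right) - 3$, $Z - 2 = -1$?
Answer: $\frac{5071}{10} \approx 507.1$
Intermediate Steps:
$Z = 1$ ($Z = 2 - 1 = 1$)
$W{\left(M \right)} = -3 + 2 M$ ($W{\left(M \right)} = 2 M - 3 = -3 + 2 M$)
$S{\left(B,U \right)} = \frac{6}{B} + \frac{U}{B - 3 B U}$ ($S{\left(B,U \right)} = \frac{6}{B} + \frac{U}{\left(-3 + 2 \cdot 0\right) B U + B} = \frac{6}{B} + \frac{U}{\left(-3 + 0\right) B U + B} = \frac{6}{B} + \frac{U}{- 3 B U + B} = \frac{6}{B} + \frac{U}{B - 3 B U}$)
$461 S{\left(5,Z \right)} = 461 \frac{-6 + 17 \cdot 1}{5 \left(-1 + 3 \cdot 1\right)} = 461 \frac{-6 + 17}{5 \left(-1 + 3\right)} = 461 \cdot \frac{1}{5} \cdot \frac{1}{2} \cdot 11 = 461 \cdot \frac{11}{10} = \frac{5071}{10}$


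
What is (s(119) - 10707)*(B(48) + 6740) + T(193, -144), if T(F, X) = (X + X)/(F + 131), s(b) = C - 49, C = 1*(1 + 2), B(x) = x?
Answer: -656922284/9 ≈ -7.2991e+7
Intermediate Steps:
C = 3 (C = 1*3 = 3)
s(b) = -46 (s(b) = 3 - 49 = -46)
T(F, X) = 2*X/(131 + F) (T(F, X) = (2*X)/(131 + F) = 2*X/(131 + F))
(s(119) - 10707)*(B(48) + 6740) + T(193, -144) = (-46 - 10707)*(48 + 6740) + 2*(-144)/(131 + 193) = -10753*6788 + 2*(-144)/324 = -72991364 + 2*(-144)*(1/324) = -72991364 - 8/9 = -656922284/9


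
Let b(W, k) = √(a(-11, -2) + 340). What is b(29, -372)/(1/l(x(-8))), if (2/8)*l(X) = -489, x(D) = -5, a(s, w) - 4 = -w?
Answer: -1956*√346 ≈ -36384.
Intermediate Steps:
a(s, w) = 4 - w
l(X) = -1956 (l(X) = 4*(-489) = -1956)
b(W, k) = √346 (b(W, k) = √((4 - 1*(-2)) + 340) = √((4 + 2) + 340) = √(6 + 340) = √346)
b(29, -372)/(1/l(x(-8))) = √346/(1/(-1956)) = √346/(-1/1956) = √346*(-1956) = -1956*√346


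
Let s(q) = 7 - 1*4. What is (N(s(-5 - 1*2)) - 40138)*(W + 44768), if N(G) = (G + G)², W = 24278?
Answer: -2768882692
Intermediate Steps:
s(q) = 3 (s(q) = 7 - 4 = 3)
N(G) = 4*G² (N(G) = (2*G)² = 4*G²)
(N(s(-5 - 1*2)) - 40138)*(W + 44768) = (4*3² - 40138)*(24278 + 44768) = (4*9 - 40138)*69046 = (36 - 40138)*69046 = -40102*69046 = -2768882692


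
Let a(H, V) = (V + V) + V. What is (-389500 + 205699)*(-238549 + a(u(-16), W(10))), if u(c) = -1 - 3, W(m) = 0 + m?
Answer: 43840030719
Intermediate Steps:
W(m) = m
u(c) = -4
a(H, V) = 3*V (a(H, V) = 2*V + V = 3*V)
(-389500 + 205699)*(-238549 + a(u(-16), W(10))) = (-389500 + 205699)*(-238549 + 3*10) = -183801*(-238549 + 30) = -183801*(-238519) = 43840030719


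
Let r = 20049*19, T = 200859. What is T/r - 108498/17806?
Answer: -153470554/27572591 ≈ -5.5661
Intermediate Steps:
r = 380931
T/r - 108498/17806 = 200859/380931 - 108498/17806 = 200859*(1/380931) - 108498*1/17806 = 1633/3097 - 54249/8903 = -153470554/27572591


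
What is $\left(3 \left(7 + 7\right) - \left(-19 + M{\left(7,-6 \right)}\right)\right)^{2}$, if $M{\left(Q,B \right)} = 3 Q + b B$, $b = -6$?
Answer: $16$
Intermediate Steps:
$M{\left(Q,B \right)} = - 6 B + 3 Q$ ($M{\left(Q,B \right)} = 3 Q - 6 B = - 6 B + 3 Q$)
$\left(3 \left(7 + 7\right) - \left(-19 + M{\left(7,-6 \right)}\right)\right)^{2} = \left(3 \left(7 + 7\right) - \left(-19 + 21 + 36\right)\right)^{2} = \left(3 \cdot 14 + \left(19 - \left(36 + 21\right)\right)\right)^{2} = \left(42 + \left(19 - 57\right)\right)^{2} = \left(42 - 38\right)^{2} = 4^{2} = 16$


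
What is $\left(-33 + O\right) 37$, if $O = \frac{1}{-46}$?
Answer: $- \frac{56203}{46} \approx -1221.8$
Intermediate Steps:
$O = - \frac{1}{46} \approx -0.021739$
$\left(-33 + O\right) 37 = \left(-33 - \frac{1}{46}\right) 37 = \left(- \frac{1519}{46}\right) 37 = - \frac{56203}{46}$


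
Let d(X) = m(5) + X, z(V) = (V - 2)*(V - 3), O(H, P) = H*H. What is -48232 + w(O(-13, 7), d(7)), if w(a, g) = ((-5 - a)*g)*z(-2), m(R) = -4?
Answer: -58672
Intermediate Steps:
O(H, P) = H²
z(V) = (-3 + V)*(-2 + V) (z(V) = (-2 + V)*(-3 + V) = (-3 + V)*(-2 + V))
d(X) = -4 + X
w(a, g) = 20*g*(-5 - a) (w(a, g) = ((-5 - a)*g)*(6 + (-2)² - 5*(-2)) = (g*(-5 - a))*(6 + 4 + 10) = (g*(-5 - a))*20 = 20*g*(-5 - a))
-48232 + w(O(-13, 7), d(7)) = -48232 - 20*(-4 + 7)*(5 + (-13)²) = -48232 - 20*3*(5 + 169) = -48232 - 20*3*174 = -48232 - 10440 = -58672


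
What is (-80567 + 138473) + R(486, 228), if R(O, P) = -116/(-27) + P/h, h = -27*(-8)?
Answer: 3127213/54 ≈ 57911.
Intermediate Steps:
h = 216
R(O, P) = 116/27 + P/216 (R(O, P) = -116/(-27) + P/216 = -116*(-1/27) + P*(1/216) = 116/27 + P/216)
(-80567 + 138473) + R(486, 228) = (-80567 + 138473) + (116/27 + (1/216)*228) = 57906 + (116/27 + 19/18) = 57906 + 289/54 = 3127213/54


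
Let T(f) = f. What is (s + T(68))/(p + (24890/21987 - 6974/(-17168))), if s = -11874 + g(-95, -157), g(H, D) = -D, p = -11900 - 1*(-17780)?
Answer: -2198590416792/1110060403469 ≈ -1.9806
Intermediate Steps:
p = 5880 (p = -11900 + 17780 = 5880)
s = -11717 (s = -11874 - 1*(-157) = -11874 + 157 = -11717)
(s + T(68))/(p + (24890/21987 - 6974/(-17168))) = (-11717 + 68)/(5880 + (24890/21987 - 6974/(-17168))) = -11649/(5880 + (24890*(1/21987) - 6974*(-1/17168))) = -11649/(5880 + (24890/21987 + 3487/8584)) = -11649/(5880 + 290324429/188736408) = -11649/1110060403469/188736408 = -11649*188736408/1110060403469 = -2198590416792/1110060403469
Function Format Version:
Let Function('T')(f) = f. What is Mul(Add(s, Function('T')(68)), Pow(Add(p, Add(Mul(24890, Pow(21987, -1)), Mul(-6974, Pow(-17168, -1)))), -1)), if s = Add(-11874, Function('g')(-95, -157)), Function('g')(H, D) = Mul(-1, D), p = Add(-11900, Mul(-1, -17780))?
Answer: Rational(-2198590416792, 1110060403469) ≈ -1.9806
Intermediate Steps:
p = 5880 (p = Add(-11900, 17780) = 5880)
s = -11717 (s = Add(-11874, Mul(-1, -157)) = Add(-11874, 157) = -11717)
Mul(Add(s, Function('T')(68)), Pow(Add(p, Add(Mul(24890, Pow(21987, -1)), Mul(-6974, Pow(-17168, -1)))), -1)) = Mul(Add(-11717, 68), Pow(Add(5880, Add(Mul(24890, Pow(21987, -1)), Mul(-6974, Pow(-17168, -1)))), -1)) = Mul(-11649, Pow(Add(5880, Add(Mul(24890, Rational(1, 21987)), Mul(-6974, Rational(-1, 17168)))), -1)) = Mul(-11649, Pow(Add(5880, Add(Rational(24890, 21987), Rational(3487, 8584))), -1)) = Mul(-11649, Pow(Add(5880, Rational(290324429, 188736408)), -1)) = Mul(-11649, Pow(Rational(1110060403469, 188736408), -1)) = Mul(-11649, Rational(188736408, 1110060403469)) = Rational(-2198590416792, 1110060403469)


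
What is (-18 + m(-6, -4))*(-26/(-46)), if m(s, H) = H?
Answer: -286/23 ≈ -12.435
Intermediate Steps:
(-18 + m(-6, -4))*(-26/(-46)) = (-18 - 4)*(-26/(-46)) = -(-572)*(-1)/46 = -22*13/23 = -286/23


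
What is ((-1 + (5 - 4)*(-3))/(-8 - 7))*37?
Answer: 148/15 ≈ 9.8667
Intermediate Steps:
((-1 + (5 - 4)*(-3))/(-8 - 7))*37 = ((-1 + 1*(-3))/(-15))*37 = ((-1 - 3)*(-1/15))*37 = -4*(-1/15)*37 = (4/15)*37 = 148/15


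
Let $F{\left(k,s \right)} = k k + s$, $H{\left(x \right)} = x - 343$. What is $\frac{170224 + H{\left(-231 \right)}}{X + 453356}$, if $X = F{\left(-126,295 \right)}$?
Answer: $\frac{56550}{156509} \approx 0.36132$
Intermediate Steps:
$H{\left(x \right)} = -343 + x$
$F{\left(k,s \right)} = s + k^{2}$ ($F{\left(k,s \right)} = k^{2} + s = s + k^{2}$)
$X = 16171$ ($X = 295 + \left(-126\right)^{2} = 295 + 15876 = 16171$)
$\frac{170224 + H{\left(-231 \right)}}{X + 453356} = \frac{170224 - 574}{16171 + 453356} = \frac{170224 - 574}{469527} = 169650 \cdot \frac{1}{469527} = \frac{56550}{156509}$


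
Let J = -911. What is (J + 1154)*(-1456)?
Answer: -353808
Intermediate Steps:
(J + 1154)*(-1456) = (-911 + 1154)*(-1456) = 243*(-1456) = -353808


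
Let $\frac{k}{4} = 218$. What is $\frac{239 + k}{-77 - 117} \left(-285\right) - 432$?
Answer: $\frac{232827}{194} \approx 1200.1$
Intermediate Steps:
$k = 872$ ($k = 4 \cdot 218 = 872$)
$\frac{239 + k}{-77 - 117} \left(-285\right) - 432 = \frac{239 + 872}{-77 - 117} \left(-285\right) - 432 = \frac{1111}{-194} \left(-285\right) - 432 = 1111 \left(- \frac{1}{194}\right) \left(-285\right) - 432 = \left(- \frac{1111}{194}\right) \left(-285\right) - 432 = \frac{316635}{194} - 432 = \frac{232827}{194}$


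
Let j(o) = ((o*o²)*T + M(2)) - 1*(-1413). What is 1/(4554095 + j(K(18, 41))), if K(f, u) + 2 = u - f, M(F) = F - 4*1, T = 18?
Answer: 1/4722204 ≈ 2.1177e-7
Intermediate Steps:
M(F) = -4 + F (M(F) = F - 4 = -4 + F)
K(f, u) = -2 + u - f (K(f, u) = -2 + (u - f) = -2 + u - f)
j(o) = 1411 + 18*o³ (j(o) = ((o*o²)*18 + (-4 + 2)) - 1*(-1413) = (o³*18 - 2) + 1413 = (18*o³ - 2) + 1413 = (-2 + 18*o³) + 1413 = 1411 + 18*o³)
1/(4554095 + j(K(18, 41))) = 1/(4554095 + (1411 + 18*(-2 + 41 - 1*18)³)) = 1/(4554095 + (1411 + 18*(-2 + 41 - 18)³)) = 1/(4554095 + (1411 + 18*21³)) = 1/(4554095 + (1411 + 18*9261)) = 1/(4554095 + (1411 + 166698)) = 1/(4554095 + 168109) = 1/4722204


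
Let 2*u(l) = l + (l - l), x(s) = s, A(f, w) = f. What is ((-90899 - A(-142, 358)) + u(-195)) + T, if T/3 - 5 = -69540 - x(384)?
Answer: -601223/2 ≈ -3.0061e+5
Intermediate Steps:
u(l) = l/2 (u(l) = (l + (l - l))/2 = (l + 0)/2 = l/2)
T = -209757 (T = 15 + 3*(-69540 - 1*384) = 15 + 3*(-69540 - 384) = 15 + 3*(-69924) = 15 - 209772 = -209757)
((-90899 - A(-142, 358)) + u(-195)) + T = ((-90899 - 1*(-142)) + (1/2)*(-195)) - 209757 = ((-90899 + 142) - 195/2) - 209757 = (-90757 - 195/2) - 209757 = -181709/2 - 209757 = -601223/2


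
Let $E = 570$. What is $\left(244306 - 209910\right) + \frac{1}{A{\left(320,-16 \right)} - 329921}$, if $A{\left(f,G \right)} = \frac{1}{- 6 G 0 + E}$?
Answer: $\frac{6468338713154}{188054969} \approx 34396.0$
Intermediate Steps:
$A{\left(f,G \right)} = \frac{1}{570}$ ($A{\left(f,G \right)} = \frac{1}{- 6 G 0 + 570} = \frac{1}{0 + 570} = \frac{1}{570}$)
$\left(244306 - 209910\right) + \frac{1}{A{\left(320,-16 \right)} - 329921} = \left(244306 - 209910\right) + \frac{1}{\frac{1}{570} - 329921} = 34396 + \frac{1}{- \frac{188054969}{570}} = 34396 - \frac{570}{188054969} = \frac{6468338713154}{188054969}$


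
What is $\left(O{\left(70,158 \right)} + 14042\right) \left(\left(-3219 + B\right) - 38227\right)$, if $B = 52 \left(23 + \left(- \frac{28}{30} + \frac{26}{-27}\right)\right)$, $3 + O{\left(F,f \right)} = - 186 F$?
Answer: $- \frac{5550556178}{135} \approx -4.1115 \cdot 10^{7}$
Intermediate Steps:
$O{\left(F,f \right)} = -3 - 186 F$
$B = \frac{148148}{135}$ ($B = 52 \left(23 + \left(\left(-28\right) \frac{1}{30} + 26 \left(- \frac{1}{27}\right)\right)\right) = 52 \left(23 - \frac{256}{135}\right) = 52 \cdot \frac{2849}{135} = \frac{148148}{135} \approx 1097.4$)
$\left(O{\left(70,158 \right)} + 14042\right) \left(\left(-3219 + B\right) - 38227\right) = \left(\left(-3 - 13020\right) + 14042\right) \left(\left(-3219 + \frac{148148}{135}\right) - 38227\right) = \left(\left(-3 - 13020\right) + 14042\right) \left(- \frac{286417}{135} - 38227\right) = \left(-13023 + 14042\right) \left(- \frac{5447062}{135}\right) = 1019 \left(- \frac{5447062}{135}\right) = - \frac{5550556178}{135}$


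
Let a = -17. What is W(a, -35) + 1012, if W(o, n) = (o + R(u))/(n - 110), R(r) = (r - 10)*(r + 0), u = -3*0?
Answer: 146757/145 ≈ 1012.1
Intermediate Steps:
u = 0
R(r) = r*(-10 + r) (R(r) = (-10 + r)*r = r*(-10 + r))
W(o, n) = o/(-110 + n) (W(o, n) = (o + 0*(-10 + 0))/(n - 110) = (o + 0*(-10))/(-110 + n) = (o + 0)/(-110 + n) = o/(-110 + n))
W(a, -35) + 1012 = -17/(-110 - 35) + 1012 = -17/(-145) + 1012 = -17*(-1/145) + 1012 = 17/145 + 1012 = 146757/145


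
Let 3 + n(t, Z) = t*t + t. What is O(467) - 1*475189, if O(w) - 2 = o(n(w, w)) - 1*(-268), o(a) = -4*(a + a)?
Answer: -2223343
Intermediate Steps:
n(t, Z) = -3 + t + t² (n(t, Z) = -3 + (t*t + t) = -3 + (t² + t) = -3 + (t + t²) = -3 + t + t²)
o(a) = -8*a
O(w) = 294 - 8*w - 8*w² (O(w) = 2 + (-8*(-3 + w + w²) - 1*(-268)) = 2 + ((24 - 8*w - 8*w²) + 268) = 2 + (292 - 8*w - 8*w²) = 294 - 8*w - 8*w²)
O(467) - 1*475189 = (294 - 8*467 - 8*467²) - 1*475189 = (294 - 3736 - 8*218089) - 475189 = (294 - 3736 - 1744712) - 475189 = -1748154 - 475189 = -2223343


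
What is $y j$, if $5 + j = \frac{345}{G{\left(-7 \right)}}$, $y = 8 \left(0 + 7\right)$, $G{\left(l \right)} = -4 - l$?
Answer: $6160$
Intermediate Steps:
$y = 56$ ($y = 8 \cdot 7 = 56$)
$j = 110$ ($j = -5 + \frac{345}{-4 - -7} = -5 + \frac{345}{-4 + 7} = -5 + \frac{345}{3} = -5 + 345 \cdot \frac{1}{3} = -5 + 115 = 110$)
$y j = 56 \cdot 110 = 6160$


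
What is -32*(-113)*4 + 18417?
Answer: 32881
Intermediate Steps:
-32*(-113)*4 + 18417 = 3616*4 + 18417 = 14464 + 18417 = 32881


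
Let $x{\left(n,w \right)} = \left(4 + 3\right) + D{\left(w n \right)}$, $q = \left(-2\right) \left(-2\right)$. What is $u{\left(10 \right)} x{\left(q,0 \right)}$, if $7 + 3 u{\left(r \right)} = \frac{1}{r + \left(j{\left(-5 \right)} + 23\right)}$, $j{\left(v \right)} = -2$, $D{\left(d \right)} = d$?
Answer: $- \frac{504}{31} \approx -16.258$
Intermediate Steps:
$q = 4$
$u{\left(r \right)} = - \frac{7}{3} + \frac{1}{3 \left(21 + r\right)}$ ($u{\left(r \right)} = - \frac{7}{3} + \frac{1}{3 \left(r + \left(-2 + 23\right)\right)} = - \frac{7}{3} + \frac{1}{3 \left(r + 21\right)} = - \frac{7}{3} + \frac{1}{3 \left(21 + r\right)}$)
$x{\left(n,w \right)} = 7 + n w$ ($x{\left(n,w \right)} = \left(4 + 3\right) + w n = 7 + n w$)
$u{\left(10 \right)} x{\left(q,0 \right)} = \frac{-146 - 70}{3 \left(21 + 10\right)} \left(7 + 4 \cdot 0\right) = \frac{-146 - 70}{3 \cdot 31} \left(7 + 0\right) = \frac{1}{3} \cdot \frac{1}{31} \left(-216\right) 7 = \left(- \frac{72}{31}\right) 7 = - \frac{504}{31}$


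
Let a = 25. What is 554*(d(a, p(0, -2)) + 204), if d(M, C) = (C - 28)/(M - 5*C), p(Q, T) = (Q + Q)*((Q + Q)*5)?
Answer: 2809888/25 ≈ 1.1240e+5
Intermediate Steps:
p(Q, T) = 20*Q**2 (p(Q, T) = (2*Q)*((2*Q)*5) = (2*Q)*(10*Q) = 20*Q**2)
d(M, C) = (-28 + C)/(M - 5*C)
554*(d(a, p(0, -2)) + 204) = 554*((28 - 20*0**2)/(-1*25 + 5*(20*0**2)) + 204) = 554*((28 - 20*0)/(-25 + 5*(20*0)) + 204) = 554*((28 - 1*0)/(-25 + 5*0) + 204) = 554*((28 + 0)/(-25 + 0) + 204) = 554*(28/(-25) + 204) = 554*(-1/25*28 + 204) = 554*(-28/25 + 204) = 554*(5072/25) = 2809888/25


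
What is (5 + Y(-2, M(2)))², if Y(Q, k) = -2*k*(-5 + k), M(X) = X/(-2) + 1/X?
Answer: ¼ ≈ 0.25000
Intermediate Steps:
M(X) = 1/X - X/2 (M(X) = X*(-½) + 1/X = -X/2 + 1/X = 1/X - X/2)
Y(Q, k) = -2*k*(-5 + k)
(5 + Y(-2, M(2)))² = (5 + 2*(1/2 - ½*2)*(5 - (1/2 - ½*2)))² = (5 + 2*(½ - 1)*(5 - (½ - 1)))² = (5 + 2*(-½)*(5 - 1*(-½)))² = (5 + 2*(-½)*(5 + ½))² = (5 + 2*(-½)*(11/2))² = (5 - 11/2)² = (-½)² = ¼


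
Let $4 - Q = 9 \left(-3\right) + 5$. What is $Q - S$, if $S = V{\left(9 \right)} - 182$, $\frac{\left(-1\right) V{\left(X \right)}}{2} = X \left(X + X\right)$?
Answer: $532$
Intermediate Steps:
$V{\left(X \right)} = - 4 X^{2}$ ($V{\left(X \right)} = - 2 X \left(X + X\right) = - 2 X 2 X = - 2 \cdot 2 X^{2} = - 4 X^{2}$)
$S = -506$ ($S = - 4 \cdot 9^{2} - 182 = \left(-4\right) 81 - 182 = -324 - 182 = -506$)
$Q = 26$ ($Q = 4 - \left(9 \left(-3\right) + 5\right) = 4 - \left(-27 + 5\right) = 4 - -22 = 4 + 22 = 26$)
$Q - S = 26 - -506 = 26 + 506 = 532$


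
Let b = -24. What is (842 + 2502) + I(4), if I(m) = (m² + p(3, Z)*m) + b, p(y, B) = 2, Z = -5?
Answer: 3344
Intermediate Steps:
I(m) = -24 + m² + 2*m (I(m) = (m² + 2*m) - 24 = -24 + m² + 2*m)
(842 + 2502) + I(4) = (842 + 2502) + (-24 + 4² + 2*4) = 3344 + (-24 + 16 + 8) = 3344 + 0 = 3344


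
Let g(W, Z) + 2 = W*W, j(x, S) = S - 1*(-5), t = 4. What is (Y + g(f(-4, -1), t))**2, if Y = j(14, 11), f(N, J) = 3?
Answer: 529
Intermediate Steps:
j(x, S) = 5 + S (j(x, S) = S + 5 = 5 + S)
g(W, Z) = -2 + W**2 (g(W, Z) = -2 + W*W = -2 + W**2)
Y = 16 (Y = 5 + 11 = 16)
(Y + g(f(-4, -1), t))**2 = (16 + (-2 + 3**2))**2 = (16 + (-2 + 9))**2 = (16 + 7)**2 = 23**2 = 529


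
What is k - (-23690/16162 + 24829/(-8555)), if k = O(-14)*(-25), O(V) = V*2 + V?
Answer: 72891579874/69132955 ≈ 1054.4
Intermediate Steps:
O(V) = 3*V (O(V) = 2*V + V = 3*V)
k = 1050 (k = (3*(-14))*(-25) = -42*(-25) = 1050)
k - (-23690/16162 + 24829/(-8555)) = 1050 - (-23690/16162 + 24829/(-8555)) = 1050 - (-23690*1/16162 + 24829*(-1/8555)) = 1050 - (-11845/8081 - 24829/8555) = 1050 - 1*(-301977124/69132955) = 1050 + 301977124/69132955 = 72891579874/69132955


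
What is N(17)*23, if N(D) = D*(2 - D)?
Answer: -5865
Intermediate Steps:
N(17)*23 = (17*(2 - 1*17))*23 = (17*(2 - 17))*23 = (17*(-15))*23 = -255*23 = -5865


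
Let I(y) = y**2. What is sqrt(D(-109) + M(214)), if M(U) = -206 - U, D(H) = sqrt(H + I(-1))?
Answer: sqrt(-420 + 6*I*sqrt(3)) ≈ 0.2535 + 20.495*I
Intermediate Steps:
D(H) = sqrt(1 + H) (D(H) = sqrt(H + (-1)**2) = sqrt(H + 1) = sqrt(1 + H))
sqrt(D(-109) + M(214)) = sqrt(sqrt(1 - 109) + (-206 - 1*214)) = sqrt(sqrt(-108) + (-206 - 214)) = sqrt(6*I*sqrt(3) - 420) = sqrt(-420 + 6*I*sqrt(3))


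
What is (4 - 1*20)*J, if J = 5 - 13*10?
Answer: 2000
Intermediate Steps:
J = -125 (J = 5 - 130 = -125)
(4 - 1*20)*J = (4 - 1*20)*(-125) = (4 - 20)*(-125) = -16*(-125) = 2000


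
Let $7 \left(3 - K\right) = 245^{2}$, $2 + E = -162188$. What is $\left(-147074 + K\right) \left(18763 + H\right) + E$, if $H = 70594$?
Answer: $-13908221812$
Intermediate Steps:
$E = -162190$ ($E = -2 - 162188 = -162190$)
$K = -8572$ ($K = 3 - \frac{245^{2}}{7} = 3 - 8575 = -8572$)
$\left(-147074 + K\right) \left(18763 + H\right) + E = \left(-147074 - 8572\right) \left(18763 + 70594\right) - 162190 = \left(-155646\right) 89357 - 162190 = -13908059622 - 162190 = -13908221812$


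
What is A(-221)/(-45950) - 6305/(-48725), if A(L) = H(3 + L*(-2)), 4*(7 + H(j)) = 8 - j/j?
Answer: 46395289/358226200 ≈ 0.12951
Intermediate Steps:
H(j) = -21/4 (H(j) = -7 + (8 - j/j)/4 = -7 + (8 - 1*1)/4 = -7 + (8 - 1)/4 = -7 + (¼)*7 = -7 + 7/4 = -21/4)
A(L) = -21/4
A(-221)/(-45950) - 6305/(-48725) = -21/4/(-45950) - 6305/(-48725) = -21/4*(-1/45950) - 6305*(-1/48725) = 21/183800 + 1261/9745 = 46395289/358226200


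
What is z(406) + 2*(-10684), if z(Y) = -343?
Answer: -21711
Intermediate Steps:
z(406) + 2*(-10684) = -343 + 2*(-10684) = -343 - 21368 = -21711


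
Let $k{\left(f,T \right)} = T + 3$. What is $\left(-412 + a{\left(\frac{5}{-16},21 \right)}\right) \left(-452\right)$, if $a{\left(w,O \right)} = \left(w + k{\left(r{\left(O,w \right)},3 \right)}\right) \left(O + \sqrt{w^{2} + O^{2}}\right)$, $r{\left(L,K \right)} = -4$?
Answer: $\frac{528953}{4} - \frac{10283 \sqrt{112921}}{64} \approx 78247.0$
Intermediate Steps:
$k{\left(f,T \right)} = 3 + T$
$a{\left(w,O \right)} = \left(6 + w\right) \left(O + \sqrt{O^{2} + w^{2}}\right)$ ($a{\left(w,O \right)} = \left(w + \left(3 + 3\right)\right) \left(O + \sqrt{w^{2} + O^{2}}\right) = \left(w + 6\right) \left(O + \sqrt{O^{2} + w^{2}}\right) = \left(6 + w\right) \left(O + \sqrt{O^{2} + w^{2}}\right)$)
$\left(-412 + a{\left(\frac{5}{-16},21 \right)}\right) \left(-452\right) = \left(-412 + \left(6 \cdot 21 + 6 \sqrt{21^{2} + \left(\frac{5}{-16}\right)^{2}} + 21 \frac{5}{-16} + \frac{5}{-16} \sqrt{21^{2} + \left(\frac{5}{-16}\right)^{2}}\right)\right) \left(-452\right) = \left(-412 + \left(126 + 6 \sqrt{441 + \left(5 \left(- \frac{1}{16}\right)\right)^{2}} + 21 \cdot 5 \left(- \frac{1}{16}\right) + 5 \left(- \frac{1}{16}\right) \sqrt{441 + \left(5 \left(- \frac{1}{16}\right)\right)^{2}}\right)\right) \left(-452\right) = \left(-412 + \left(126 + 6 \sqrt{441 + \left(- \frac{5}{16}\right)^{2}} + 21 \left(- \frac{5}{16}\right) - \frac{5 \sqrt{441 + \left(- \frac{5}{16}\right)^{2}}}{16}\right)\right) \left(-452\right) = \left(-412 + \left(126 + 6 \sqrt{441 + \frac{25}{256}} - \frac{105}{16} - \frac{5 \sqrt{441 + \frac{25}{256}}}{16}\right)\right) \left(-452\right) = \left(-412 + \left(126 + 6 \sqrt{\frac{112921}{256}} - \frac{105}{16} - \frac{5 \sqrt{\frac{112921}{256}}}{16}\right)\right) \left(-452\right) = \left(-412 + \left(126 + 6 \frac{\sqrt{112921}}{16} - \frac{105}{16} - \frac{5 \frac{\sqrt{112921}}{16}}{16}\right)\right) \left(-452\right) = \left(-412 + \left(126 + \frac{3 \sqrt{112921}}{8} - \frac{105}{16} - \frac{5 \sqrt{112921}}{256}\right)\right) \left(-452\right) = \left(-412 + \left(\frac{1911}{16} + \frac{91 \sqrt{112921}}{256}\right)\right) \left(-452\right) = \left(- \frac{4681}{16} + \frac{91 \sqrt{112921}}{256}\right) \left(-452\right) = \frac{528953}{4} - \frac{10283 \sqrt{112921}}{64}$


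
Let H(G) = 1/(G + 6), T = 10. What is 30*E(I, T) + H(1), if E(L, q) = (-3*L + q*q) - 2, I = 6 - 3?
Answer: 18691/7 ≈ 2670.1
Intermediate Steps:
I = 3
E(L, q) = -2 + q² - 3*L (E(L, q) = (-3*L + q²) - 2 = (q² - 3*L) - 2 = -2 + q² - 3*L)
H(G) = 1/(6 + G)
30*E(I, T) + H(1) = 30*(-2 + 10² - 3*3) + 1/(6 + 1) = 30*(-2 + 100 - 9) + 1/7 = 30*89 + ⅐ = 2670 + ⅐ = 18691/7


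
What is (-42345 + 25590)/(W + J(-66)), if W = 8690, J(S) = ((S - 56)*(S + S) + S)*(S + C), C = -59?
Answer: 3351/399212 ≈ 0.0083940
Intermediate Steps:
J(S) = (-59 + S)*(S + 2*S*(-56 + S)) (J(S) = ((S - 56)*(S + S) + S)*(S - 59) = ((-56 + S)*(2*S) + S)*(-59 + S) = (2*S*(-56 + S) + S)*(-59 + S) = (S + 2*S*(-56 + S))*(-59 + S) = (-59 + S)*(S + 2*S*(-56 + S)))
(-42345 + 25590)/(W + J(-66)) = (-42345 + 25590)/(8690 - 66*(6549 - 229*(-66) + 2*(-66)**2)) = -16755/(8690 - 66*(6549 + 15114 + 2*4356)) = -16755/(8690 - 66*(6549 + 15114 + 8712)) = -16755/(8690 - 66*30375) = -16755/(8690 - 2004750) = -16755/(-1996060) = -16755*(-1/1996060) = 3351/399212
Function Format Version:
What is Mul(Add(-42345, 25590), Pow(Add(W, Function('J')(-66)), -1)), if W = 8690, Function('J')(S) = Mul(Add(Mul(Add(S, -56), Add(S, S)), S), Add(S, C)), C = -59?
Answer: Rational(3351, 399212) ≈ 0.0083940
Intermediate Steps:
Function('J')(S) = Mul(Add(-59, S), Add(S, Mul(2, S, Add(-56, S)))) (Function('J')(S) = Mul(Add(Mul(Add(S, -56), Add(S, S)), S), Add(S, -59)) = Mul(Add(Mul(Add(-56, S), Mul(2, S)), S), Add(-59, S)) = Mul(Add(Mul(2, S, Add(-56, S)), S), Add(-59, S)) = Mul(Add(S, Mul(2, S, Add(-56, S))), Add(-59, S)) = Mul(Add(-59, S), Add(S, Mul(2, S, Add(-56, S)))))
Mul(Add(-42345, 25590), Pow(Add(W, Function('J')(-66)), -1)) = Mul(Add(-42345, 25590), Pow(Add(8690, Mul(-66, Add(6549, Mul(-229, -66), Mul(2, Pow(-66, 2))))), -1)) = Mul(-16755, Pow(Add(8690, Mul(-66, Add(6549, 15114, Mul(2, 4356)))), -1)) = Mul(-16755, Pow(Add(8690, Mul(-66, Add(6549, 15114, 8712))), -1)) = Mul(-16755, Pow(Add(8690, Mul(-66, 30375)), -1)) = Mul(-16755, Pow(Add(8690, -2004750), -1)) = Mul(-16755, Pow(-1996060, -1)) = Mul(-16755, Rational(-1, 1996060)) = Rational(3351, 399212)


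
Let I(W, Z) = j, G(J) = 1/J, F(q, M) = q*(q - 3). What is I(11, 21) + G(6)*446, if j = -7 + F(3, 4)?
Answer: 202/3 ≈ 67.333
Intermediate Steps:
F(q, M) = q*(-3 + q)
j = -7 (j = -7 + 3*(-3 + 3) = -7 + 3*0 = -7 + 0 = -7)
I(W, Z) = -7
I(11, 21) + G(6)*446 = -7 + 446/6 = -7 + (⅙)*446 = -7 + 223/3 = 202/3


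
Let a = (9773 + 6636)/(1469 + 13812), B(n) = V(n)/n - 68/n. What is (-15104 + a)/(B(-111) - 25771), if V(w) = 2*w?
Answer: 692363445/1181300183 ≈ 0.58610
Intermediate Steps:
B(n) = 2 - 68/n (B(n) = (2*n)/n - 68/n = 2 - 68/n)
a = 16409/15281 ≈ 1.0738
(-15104 + a)/(B(-111) - 25771) = (-15104 + 16409/15281)/((2 - 68/(-111)) - 25771) = -230787815/(15281*((2 - 68*(-1/111)) - 25771)) = -230787815/(15281*((2 + 68/111) - 25771)) = -230787815/(15281*(290/111 - 25771)) = -230787815/(15281*(-2860291/111)) = -230787815/15281*(-111/2860291) = 692363445/1181300183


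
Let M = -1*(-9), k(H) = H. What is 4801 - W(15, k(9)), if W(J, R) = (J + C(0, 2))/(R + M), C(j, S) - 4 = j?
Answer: 86399/18 ≈ 4799.9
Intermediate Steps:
C(j, S) = 4 + j
M = 9
W(J, R) = (4 + J)/(9 + R) (W(J, R) = (J + (4 + 0))/(R + 9) = (J + 4)/(9 + R) = (4 + J)/(9 + R))
4801 - W(15, k(9)) = 4801 - (4 + 15)/(9 + 9) = 4801 - 19/18 = 86399/18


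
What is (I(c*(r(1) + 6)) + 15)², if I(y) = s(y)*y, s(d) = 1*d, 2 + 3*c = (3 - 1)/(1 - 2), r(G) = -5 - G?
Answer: 225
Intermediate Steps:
c = -4/3 (c = -⅔ + ((3 - 1)/(1 - 2))/3 = -⅔ + (2/(-1))/3 = -⅔ + (2*(-1))/3 = -⅔ + (⅓)*(-2) = -⅔ - ⅔ = -4/3 ≈ -1.3333)
s(d) = d
I(y) = y² (I(y) = y*y = y²)
(I(c*(r(1) + 6)) + 15)² = ((-4*((-5 - 1*1) + 6)/3)² + 15)² = ((-4*((-5 - 1) + 6)/3)² + 15)² = ((-4*(-6 + 6)/3)² + 15)² = ((-4/3*0)² + 15)² = (0² + 15)² = (0 + 15)² = 15² = 225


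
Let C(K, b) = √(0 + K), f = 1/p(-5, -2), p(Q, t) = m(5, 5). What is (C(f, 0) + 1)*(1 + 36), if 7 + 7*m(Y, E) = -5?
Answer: 37 + 37*I*√21/6 ≈ 37.0 + 28.259*I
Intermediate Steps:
m(Y, E) = -12/7 (m(Y, E) = -1 + (⅐)*(-5) = -1 - 5/7 = -12/7)
p(Q, t) = -12/7
f = -7/12 (f = 1/(-12/7) = -7/12 ≈ -0.58333)
C(K, b) = √K
(C(f, 0) + 1)*(1 + 36) = (√(-7/12) + 1)*(1 + 36) = (I*√21/6 + 1)*37 = (1 + I*√21/6)*37 = 37 + 37*I*√21/6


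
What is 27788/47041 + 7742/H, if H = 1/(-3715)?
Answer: -1352971104942/47041 ≈ -2.8762e+7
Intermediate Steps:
H = -1/3715 ≈ -0.00026918
27788/47041 + 7742/H = 27788/47041 + 7742/(-1/3715) = 27788*(1/47041) + 7742*(-3715) = 27788/47041 - 28761530 = -1352971104942/47041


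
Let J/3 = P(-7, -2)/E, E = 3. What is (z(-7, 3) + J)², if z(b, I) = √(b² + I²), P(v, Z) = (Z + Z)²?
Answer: (16 + √58)² ≈ 557.71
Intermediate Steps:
P(v, Z) = 4*Z² (P(v, Z) = (2*Z)² = 4*Z²)
z(b, I) = √(I² + b²)
J = 16 (J = 3*((4*(-2)²)/3) = 3*((4*4)*(⅓)) = 3*(16*(⅓)) = 3*(16/3) = 16)
(z(-7, 3) + J)² = (√(3² + (-7)²) + 16)² = (√(9 + 49) + 16)² = (√58 + 16)² = (16 + √58)²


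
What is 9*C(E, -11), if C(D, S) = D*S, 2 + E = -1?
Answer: 297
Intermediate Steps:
E = -3 (E = -2 - 1 = -3)
9*C(E, -11) = 9*(-3*(-11)) = 9*33 = 297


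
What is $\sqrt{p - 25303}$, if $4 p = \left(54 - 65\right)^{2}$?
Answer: $\frac{i \sqrt{101091}}{2} \approx 158.97 i$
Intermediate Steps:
$p = \frac{121}{4}$ ($p = \frac{\left(54 - 65\right)^{2}}{4} = \frac{\left(-11\right)^{2}}{4} = \frac{1}{4} \cdot 121 = \frac{121}{4} \approx 30.25$)
$\sqrt{p - 25303} = \sqrt{\frac{121}{4} - 25303} = \sqrt{- \frac{101091}{4}} = \frac{i \sqrt{101091}}{2}$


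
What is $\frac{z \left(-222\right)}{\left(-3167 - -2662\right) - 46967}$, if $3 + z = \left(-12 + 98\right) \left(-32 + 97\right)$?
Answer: $\frac{206719}{7912} \approx 26.127$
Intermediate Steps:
$z = 5587$ ($z = -3 + \left(-12 + 98\right) \left(-32 + 97\right) = -3 + 86 \cdot 65 = -3 + 5590 = 5587$)
$\frac{z \left(-222\right)}{\left(-3167 - -2662\right) - 46967} = \frac{5587 \left(-222\right)}{\left(-3167 - -2662\right) - 46967} = - \frac{1240314}{\left(-3167 + 2662\right) - 46967} = - \frac{1240314}{-505 - 46967} = - \frac{1240314}{-47472} = \left(-1240314\right) \left(- \frac{1}{47472}\right) = \frac{206719}{7912}$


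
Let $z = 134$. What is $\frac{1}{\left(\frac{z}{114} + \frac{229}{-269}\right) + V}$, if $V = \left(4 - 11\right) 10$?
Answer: $- \frac{15333}{1068340} \approx -0.014352$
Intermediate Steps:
$V = -70$ ($V = \left(-7\right) 10 = -70$)
$\frac{1}{\left(\frac{z}{114} + \frac{229}{-269}\right) + V} = \frac{1}{\left(\frac{134}{114} + \frac{229}{-269}\right) - 70} = \frac{1}{\left(134 \cdot \frac{1}{114} + 229 \left(- \frac{1}{269}\right)\right) - 70} = \frac{1}{\left(\frac{67}{57} - \frac{229}{269}\right) - 70} = \frac{1}{\frac{4970}{15333} - 70} = \frac{1}{- \frac{1068340}{15333}} = - \frac{15333}{1068340}$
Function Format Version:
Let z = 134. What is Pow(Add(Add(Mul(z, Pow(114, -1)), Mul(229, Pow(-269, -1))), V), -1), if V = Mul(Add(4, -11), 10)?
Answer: Rational(-15333, 1068340) ≈ -0.014352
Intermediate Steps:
V = -70 (V = Mul(-7, 10) = -70)
Pow(Add(Add(Mul(z, Pow(114, -1)), Mul(229, Pow(-269, -1))), V), -1) = Pow(Add(Add(Mul(134, Pow(114, -1)), Mul(229, Pow(-269, -1))), -70), -1) = Pow(Add(Add(Mul(134, Rational(1, 114)), Mul(229, Rational(-1, 269))), -70), -1) = Pow(Add(Add(Rational(67, 57), Rational(-229, 269)), -70), -1) = Pow(Add(Rational(4970, 15333), -70), -1) = Pow(Rational(-1068340, 15333), -1) = Rational(-15333, 1068340)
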